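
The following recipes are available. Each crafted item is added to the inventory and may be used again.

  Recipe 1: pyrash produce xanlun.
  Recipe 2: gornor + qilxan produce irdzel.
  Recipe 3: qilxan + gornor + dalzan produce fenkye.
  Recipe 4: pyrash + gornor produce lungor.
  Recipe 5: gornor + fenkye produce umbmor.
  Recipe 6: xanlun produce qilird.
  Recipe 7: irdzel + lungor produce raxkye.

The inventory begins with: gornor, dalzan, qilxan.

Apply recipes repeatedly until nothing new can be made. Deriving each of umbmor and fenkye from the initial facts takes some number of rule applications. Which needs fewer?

fenkye: Using Recipe 3, qilxan, gornor, and dalzan make fenkye. [1 rule application]
umbmor: Using Recipe 3, qilxan, gornor, and dalzan make fenkye. gornor + fenkye → umbmor (Recipe 5). [2 rule applications]
fenkye needs fewer.

fenkye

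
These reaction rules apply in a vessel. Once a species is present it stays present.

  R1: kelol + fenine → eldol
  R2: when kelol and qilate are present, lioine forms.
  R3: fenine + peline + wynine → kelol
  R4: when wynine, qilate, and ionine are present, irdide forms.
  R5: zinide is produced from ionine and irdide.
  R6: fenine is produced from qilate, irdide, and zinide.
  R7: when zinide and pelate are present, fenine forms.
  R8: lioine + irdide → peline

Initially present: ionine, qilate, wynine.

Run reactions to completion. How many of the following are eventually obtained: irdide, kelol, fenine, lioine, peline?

2

wynine, qilate, and ionine present → irdide forms (R4).
ionine and irdide present → zinide forms (R5).
qilate, irdide, and zinide present → fenine forms (R6).
irdide: reached.
kelol would need fenine, peline, and wynine (R3), but peline never forms.
fenine: reached.
lioine would need kelol and qilate (R2), but kelol never forms.
peline would need lioine and irdide (R8), but lioine never forms.
Reached: irdide and fenine — 2 of the 5.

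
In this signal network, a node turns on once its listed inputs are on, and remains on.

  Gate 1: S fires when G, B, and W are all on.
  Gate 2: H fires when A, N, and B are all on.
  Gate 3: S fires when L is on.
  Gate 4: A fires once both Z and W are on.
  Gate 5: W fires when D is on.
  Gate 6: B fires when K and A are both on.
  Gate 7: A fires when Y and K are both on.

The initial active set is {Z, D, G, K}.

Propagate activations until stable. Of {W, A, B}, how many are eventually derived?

3

D is on, so W fires (Gate 5).
Gate 4: Z and W on → A on.
K and A are on, so B fires (Gate 6).
W: reached.
A: reached.
B: reached.
All 3 are reached.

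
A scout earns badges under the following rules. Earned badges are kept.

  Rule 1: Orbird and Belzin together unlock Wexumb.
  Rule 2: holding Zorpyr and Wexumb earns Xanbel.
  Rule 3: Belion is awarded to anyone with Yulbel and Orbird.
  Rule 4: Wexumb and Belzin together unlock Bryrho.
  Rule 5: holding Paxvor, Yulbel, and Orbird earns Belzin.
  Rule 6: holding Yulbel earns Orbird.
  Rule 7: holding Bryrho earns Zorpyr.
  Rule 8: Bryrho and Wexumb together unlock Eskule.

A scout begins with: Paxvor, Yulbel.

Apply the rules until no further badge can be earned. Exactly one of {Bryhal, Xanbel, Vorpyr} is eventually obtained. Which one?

Xanbel

With Yulbel, Orbird is earned (Rule 6).
With Paxvor, Yulbel, and Orbird, Belzin is earned (Rule 5).
With Orbird and Belzin, Wexumb is earned (Rule 1).
With Wexumb and Belzin, Bryrho is earned (Rule 4).
With Bryrho, Zorpyr is earned (Rule 7).
With Zorpyr and Wexumb, Xanbel is earned (Rule 2).
No rule produces Vorpyr, and it is not given. No rule produces Bryhal, and it is not given.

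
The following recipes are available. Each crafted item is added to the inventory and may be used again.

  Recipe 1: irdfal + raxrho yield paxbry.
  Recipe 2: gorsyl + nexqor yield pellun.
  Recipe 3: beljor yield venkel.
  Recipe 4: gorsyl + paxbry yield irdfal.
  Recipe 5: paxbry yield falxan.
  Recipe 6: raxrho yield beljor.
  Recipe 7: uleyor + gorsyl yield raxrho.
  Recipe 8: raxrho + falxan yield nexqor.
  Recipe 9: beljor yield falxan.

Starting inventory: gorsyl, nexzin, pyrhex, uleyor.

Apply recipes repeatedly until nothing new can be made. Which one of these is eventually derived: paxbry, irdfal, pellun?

Using Recipe 7, uleyor and gorsyl make raxrho.
Using Recipe 6, raxrho makes beljor.
beljor → falxan (Recipe 9).
raxrho + falxan → nexqor (Recipe 8).
gorsyl + nexqor → pellun (Recipe 2).
paxbry would need irdfal and raxrho (Recipe 1), but irdfal is never obtained. irdfal would need gorsyl and paxbry (Recipe 4), but paxbry is never obtained.

pellun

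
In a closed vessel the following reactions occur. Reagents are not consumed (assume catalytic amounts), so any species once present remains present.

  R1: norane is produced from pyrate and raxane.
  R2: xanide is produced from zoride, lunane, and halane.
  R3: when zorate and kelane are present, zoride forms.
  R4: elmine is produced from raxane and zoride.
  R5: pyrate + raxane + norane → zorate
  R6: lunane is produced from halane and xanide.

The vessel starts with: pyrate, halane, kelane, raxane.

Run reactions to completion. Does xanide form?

xanide would need zoride, lunane, and halane (R2), but lunane never forms.

No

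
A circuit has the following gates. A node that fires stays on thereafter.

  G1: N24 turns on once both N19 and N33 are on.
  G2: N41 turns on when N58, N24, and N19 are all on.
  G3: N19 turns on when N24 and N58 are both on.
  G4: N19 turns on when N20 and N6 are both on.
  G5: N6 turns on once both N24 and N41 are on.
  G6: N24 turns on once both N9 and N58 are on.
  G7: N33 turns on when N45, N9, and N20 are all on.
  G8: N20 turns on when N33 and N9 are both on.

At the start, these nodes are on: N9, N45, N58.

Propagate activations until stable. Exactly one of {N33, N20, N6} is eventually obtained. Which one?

N9 and N58 are on, so N24 turns on (G6).
N24 and N58 are on, so N19 turns on (G3).
N58, N24, and N19 are on, so N41 turns on (G2).
G5: N24 and N41 on → N6 on.
N33 would need N45, N9, and N20 (G7), but N20 never turns on. N20 would need N33 and N9 (G8), but N33 never turns on.

N6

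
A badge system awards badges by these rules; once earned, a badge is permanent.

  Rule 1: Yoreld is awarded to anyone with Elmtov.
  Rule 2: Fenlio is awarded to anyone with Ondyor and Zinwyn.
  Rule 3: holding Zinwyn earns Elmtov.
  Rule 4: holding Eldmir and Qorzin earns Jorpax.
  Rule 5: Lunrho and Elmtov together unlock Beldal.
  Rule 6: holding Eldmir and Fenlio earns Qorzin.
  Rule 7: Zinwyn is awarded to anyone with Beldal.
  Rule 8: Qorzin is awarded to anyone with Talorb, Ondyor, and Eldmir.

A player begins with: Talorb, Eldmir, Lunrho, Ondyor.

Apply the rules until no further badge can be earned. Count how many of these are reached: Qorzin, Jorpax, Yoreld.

2

With Talorb, Ondyor, and Eldmir, Qorzin is earned (Rule 8).
With Eldmir and Qorzin, Jorpax is earned (Rule 4).
Qorzin: reached.
Jorpax: reached.
Yoreld would need Elmtov (Rule 1), but Elmtov is never earned.
Reached: Qorzin and Jorpax — 2 of the 3.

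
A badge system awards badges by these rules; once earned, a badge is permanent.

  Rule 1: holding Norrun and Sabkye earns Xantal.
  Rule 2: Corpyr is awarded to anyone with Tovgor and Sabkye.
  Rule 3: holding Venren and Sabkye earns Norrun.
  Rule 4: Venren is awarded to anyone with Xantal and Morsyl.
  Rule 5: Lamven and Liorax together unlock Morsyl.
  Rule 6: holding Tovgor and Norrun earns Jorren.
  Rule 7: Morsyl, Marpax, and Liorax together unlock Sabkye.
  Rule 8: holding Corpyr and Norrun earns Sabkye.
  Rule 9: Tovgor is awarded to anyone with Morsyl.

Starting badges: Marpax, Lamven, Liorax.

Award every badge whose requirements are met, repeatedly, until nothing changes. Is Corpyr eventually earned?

With Lamven and Liorax, Morsyl is earned (Rule 5).
With Morsyl, Marpax, and Liorax, Sabkye is earned (Rule 7).
With Morsyl, Tovgor is earned (Rule 9).
With Tovgor and Sabkye, Corpyr is earned (Rule 2).

Yes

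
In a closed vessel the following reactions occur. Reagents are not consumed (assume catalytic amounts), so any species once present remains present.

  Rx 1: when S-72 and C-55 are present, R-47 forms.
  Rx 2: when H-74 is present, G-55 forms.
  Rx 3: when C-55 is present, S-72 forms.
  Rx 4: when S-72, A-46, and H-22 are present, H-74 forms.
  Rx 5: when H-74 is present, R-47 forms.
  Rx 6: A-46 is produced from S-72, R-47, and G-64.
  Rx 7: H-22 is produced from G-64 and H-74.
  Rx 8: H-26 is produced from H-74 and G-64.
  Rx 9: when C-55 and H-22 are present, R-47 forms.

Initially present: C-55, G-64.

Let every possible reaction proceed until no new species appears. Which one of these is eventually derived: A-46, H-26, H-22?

A-46

C-55 present → S-72 forms (Rx 3).
S-72 and C-55 present → R-47 forms (Rx 1).
S-72, R-47, and G-64 present → A-46 forms (Rx 6).
H-26 would need H-74 and G-64 (Rx 8), but H-74 never forms. H-22 would need G-64 and H-74 (Rx 7), but H-74 never forms.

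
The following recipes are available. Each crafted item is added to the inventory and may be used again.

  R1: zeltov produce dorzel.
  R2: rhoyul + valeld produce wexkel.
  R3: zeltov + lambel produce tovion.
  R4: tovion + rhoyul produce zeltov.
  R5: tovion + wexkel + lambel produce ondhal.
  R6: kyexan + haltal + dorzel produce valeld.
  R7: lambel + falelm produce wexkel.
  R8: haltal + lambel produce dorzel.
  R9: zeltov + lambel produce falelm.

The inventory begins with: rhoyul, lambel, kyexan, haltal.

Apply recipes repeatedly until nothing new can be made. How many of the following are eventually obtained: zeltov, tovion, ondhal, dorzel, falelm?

1

haltal + lambel → dorzel (R8).
zeltov would need tovion and rhoyul (R4), but tovion is never obtained.
tovion would need zeltov and lambel (R3), but zeltov is never obtained.
ondhal would need tovion, wexkel, and lambel (R5), but tovion is never obtained.
dorzel: reached.
falelm would need zeltov and lambel (R9), but zeltov is never obtained.
Reached: dorzel — 1 of the 5.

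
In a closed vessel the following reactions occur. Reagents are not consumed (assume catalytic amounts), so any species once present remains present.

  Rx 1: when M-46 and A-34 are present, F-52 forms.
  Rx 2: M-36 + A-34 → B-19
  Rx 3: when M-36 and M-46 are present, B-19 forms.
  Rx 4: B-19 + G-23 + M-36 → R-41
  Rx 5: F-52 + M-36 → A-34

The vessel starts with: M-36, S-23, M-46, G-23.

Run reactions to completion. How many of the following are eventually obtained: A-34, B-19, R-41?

2

M-36 and M-46 present → B-19 forms (Rx 3).
B-19, G-23, and M-36 present → R-41 forms (Rx 4).
A-34 would need F-52 and M-36 (Rx 5), but F-52 never forms.
B-19: reached.
R-41: reached.
Reached: B-19 and R-41 — 2 of the 3.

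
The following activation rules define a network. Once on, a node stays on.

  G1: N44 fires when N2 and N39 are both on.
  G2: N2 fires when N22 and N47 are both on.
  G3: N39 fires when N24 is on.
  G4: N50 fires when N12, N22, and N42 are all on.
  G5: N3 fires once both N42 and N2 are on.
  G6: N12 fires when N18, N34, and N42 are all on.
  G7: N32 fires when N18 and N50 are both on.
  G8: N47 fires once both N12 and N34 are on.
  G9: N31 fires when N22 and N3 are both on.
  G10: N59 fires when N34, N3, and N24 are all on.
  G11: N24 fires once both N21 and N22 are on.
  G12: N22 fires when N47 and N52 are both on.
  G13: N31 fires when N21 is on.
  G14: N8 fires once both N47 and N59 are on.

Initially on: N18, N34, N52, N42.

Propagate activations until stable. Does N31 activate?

N18, N34, and N42 are on, so N12 fires (G6).
G8: N12 and N34 on → N47 on.
G12: N47 and N52 on → N22 on.
N22 and N47 are on, so N2 fires (G2).
G5: N42 and N2 on → N3 on.
G9: N22 and N3 on → N31 on.

Yes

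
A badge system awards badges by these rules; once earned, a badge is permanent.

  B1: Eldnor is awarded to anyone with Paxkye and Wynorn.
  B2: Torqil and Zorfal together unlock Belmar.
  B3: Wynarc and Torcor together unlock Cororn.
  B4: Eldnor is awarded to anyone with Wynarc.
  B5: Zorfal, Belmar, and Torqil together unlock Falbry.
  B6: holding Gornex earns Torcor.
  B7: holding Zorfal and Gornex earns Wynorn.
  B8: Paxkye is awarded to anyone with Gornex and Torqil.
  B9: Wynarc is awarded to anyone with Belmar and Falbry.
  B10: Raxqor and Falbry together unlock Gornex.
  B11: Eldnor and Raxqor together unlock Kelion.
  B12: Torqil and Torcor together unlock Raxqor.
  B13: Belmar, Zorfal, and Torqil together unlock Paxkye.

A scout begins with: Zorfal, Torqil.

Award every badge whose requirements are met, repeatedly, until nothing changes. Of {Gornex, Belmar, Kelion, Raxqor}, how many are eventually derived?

With Torqil and Zorfal, Belmar is earned (B2).
Gornex would need Raxqor and Falbry (B10), but Raxqor is never earned.
Belmar: reached.
Kelion would need Eldnor and Raxqor (B11), but Raxqor is never earned.
Raxqor would need Torqil and Torcor (B12), but Torcor is never earned.
Reached: Belmar — 1 of the 4.

1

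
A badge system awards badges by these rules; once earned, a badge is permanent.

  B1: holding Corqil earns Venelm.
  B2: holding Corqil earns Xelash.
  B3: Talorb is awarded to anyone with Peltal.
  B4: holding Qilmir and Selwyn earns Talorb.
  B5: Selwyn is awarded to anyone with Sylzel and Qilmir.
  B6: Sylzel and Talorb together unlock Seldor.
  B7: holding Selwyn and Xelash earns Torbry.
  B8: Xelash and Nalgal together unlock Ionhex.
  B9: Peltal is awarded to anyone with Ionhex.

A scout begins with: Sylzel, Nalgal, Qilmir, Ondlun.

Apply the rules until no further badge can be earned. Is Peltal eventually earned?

Peltal would need Ionhex (B9), but Ionhex is never earned.

No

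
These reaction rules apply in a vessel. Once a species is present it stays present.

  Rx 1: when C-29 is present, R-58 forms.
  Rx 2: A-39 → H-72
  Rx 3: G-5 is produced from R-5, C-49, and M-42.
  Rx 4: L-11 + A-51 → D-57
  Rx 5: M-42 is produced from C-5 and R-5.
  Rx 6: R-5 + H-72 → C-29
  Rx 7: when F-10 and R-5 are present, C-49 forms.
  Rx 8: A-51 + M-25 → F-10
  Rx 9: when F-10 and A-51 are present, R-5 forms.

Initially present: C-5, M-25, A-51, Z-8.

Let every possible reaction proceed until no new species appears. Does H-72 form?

No

H-72 would need A-39 (Rx 2), but A-39 never forms.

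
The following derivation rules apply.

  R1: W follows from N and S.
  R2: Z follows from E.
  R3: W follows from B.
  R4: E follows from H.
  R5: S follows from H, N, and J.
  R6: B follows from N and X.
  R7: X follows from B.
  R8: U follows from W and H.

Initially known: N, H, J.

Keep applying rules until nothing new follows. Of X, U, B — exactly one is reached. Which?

H, N, and J hold, so S follows (R5).
N and S hold, so W follows (R1).
From W and H, R8 gives U.
B would need N and X (R6), but X is never established. X would need B (R7), but B is never established.

U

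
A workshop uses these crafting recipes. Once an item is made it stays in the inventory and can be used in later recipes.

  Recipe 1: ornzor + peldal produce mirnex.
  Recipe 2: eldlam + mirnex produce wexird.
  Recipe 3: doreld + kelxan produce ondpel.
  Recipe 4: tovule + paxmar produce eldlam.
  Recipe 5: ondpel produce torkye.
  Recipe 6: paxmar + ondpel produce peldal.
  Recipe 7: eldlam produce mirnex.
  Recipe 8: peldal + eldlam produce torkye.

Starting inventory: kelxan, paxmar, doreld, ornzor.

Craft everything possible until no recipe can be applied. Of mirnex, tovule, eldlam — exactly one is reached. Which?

mirnex

doreld + kelxan → ondpel (Recipe 3).
Using Recipe 6, paxmar and ondpel make peldal.
Using Recipe 1, ornzor and peldal make mirnex.
No rule produces tovule, and it is not given. eldlam would need tovule and paxmar (Recipe 4), but tovule is never obtained.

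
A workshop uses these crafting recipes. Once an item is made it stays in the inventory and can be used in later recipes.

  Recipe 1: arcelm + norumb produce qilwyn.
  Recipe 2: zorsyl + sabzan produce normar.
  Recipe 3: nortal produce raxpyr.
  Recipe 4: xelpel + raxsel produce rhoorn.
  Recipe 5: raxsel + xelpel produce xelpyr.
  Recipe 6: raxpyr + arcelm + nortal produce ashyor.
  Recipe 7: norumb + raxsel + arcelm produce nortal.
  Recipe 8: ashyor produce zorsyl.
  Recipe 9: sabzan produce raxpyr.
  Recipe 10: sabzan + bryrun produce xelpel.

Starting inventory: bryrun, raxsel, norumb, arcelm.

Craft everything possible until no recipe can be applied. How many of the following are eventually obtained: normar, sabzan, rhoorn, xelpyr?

0

normar would need zorsyl and sabzan (Recipe 2), but sabzan is never obtained.
No rule produces sabzan, and it is not given.
rhoorn would need xelpel and raxsel (Recipe 4), but xelpel is never obtained.
xelpyr would need raxsel and xelpel (Recipe 5), but xelpel is never obtained.
None of the 4 are reached.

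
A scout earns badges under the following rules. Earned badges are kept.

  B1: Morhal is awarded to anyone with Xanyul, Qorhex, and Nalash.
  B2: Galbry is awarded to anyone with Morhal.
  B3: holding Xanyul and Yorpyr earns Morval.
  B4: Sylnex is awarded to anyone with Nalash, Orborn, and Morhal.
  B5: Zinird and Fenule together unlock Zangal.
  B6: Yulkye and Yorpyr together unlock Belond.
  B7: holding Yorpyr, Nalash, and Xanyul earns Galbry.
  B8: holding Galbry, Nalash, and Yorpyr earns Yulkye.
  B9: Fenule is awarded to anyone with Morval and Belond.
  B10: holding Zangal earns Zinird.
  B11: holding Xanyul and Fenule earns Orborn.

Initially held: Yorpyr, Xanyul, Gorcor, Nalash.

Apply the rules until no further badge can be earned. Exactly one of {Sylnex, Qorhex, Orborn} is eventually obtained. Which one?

Orborn

With Xanyul and Yorpyr, Morval is earned (B3).
With Yorpyr, Nalash, and Xanyul, Galbry is earned (B7).
With Galbry, Nalash, and Yorpyr, Yulkye is earned (B8).
With Yulkye and Yorpyr, Belond is earned (B6).
With Morval and Belond, Fenule is earned (B9).
With Xanyul and Fenule, Orborn is earned (B11).
No rule produces Qorhex, and it is not given. Sylnex would need Nalash, Orborn, and Morhal (B4), but Morhal is never earned.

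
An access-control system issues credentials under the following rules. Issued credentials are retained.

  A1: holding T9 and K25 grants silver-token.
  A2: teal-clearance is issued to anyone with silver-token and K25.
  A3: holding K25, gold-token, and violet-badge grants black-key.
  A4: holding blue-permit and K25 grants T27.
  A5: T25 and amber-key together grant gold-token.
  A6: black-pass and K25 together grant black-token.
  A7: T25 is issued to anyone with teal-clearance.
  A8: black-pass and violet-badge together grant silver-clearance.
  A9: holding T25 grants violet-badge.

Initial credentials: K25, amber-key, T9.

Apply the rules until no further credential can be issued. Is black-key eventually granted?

Holding T9 and K25 grants silver-token (A1).
Holding silver-token and K25 grants teal-clearance (A2).
Holding teal-clearance grants T25 (A7).
Holding T25 and amber-key grants gold-token (A5).
Holding T25 grants violet-badge (A9).
Holding K25, gold-token, and violet-badge grants black-key (A3).

Yes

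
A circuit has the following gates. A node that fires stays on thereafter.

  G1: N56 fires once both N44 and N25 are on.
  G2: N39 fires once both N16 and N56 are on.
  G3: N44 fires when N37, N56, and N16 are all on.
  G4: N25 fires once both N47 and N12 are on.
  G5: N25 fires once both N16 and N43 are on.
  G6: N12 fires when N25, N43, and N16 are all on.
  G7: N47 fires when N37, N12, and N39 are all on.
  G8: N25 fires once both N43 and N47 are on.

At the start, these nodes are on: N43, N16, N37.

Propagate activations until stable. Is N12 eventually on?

Yes

G5: N16 and N43 on → N25 on.
G6: N25, N43, and N16 on → N12 on.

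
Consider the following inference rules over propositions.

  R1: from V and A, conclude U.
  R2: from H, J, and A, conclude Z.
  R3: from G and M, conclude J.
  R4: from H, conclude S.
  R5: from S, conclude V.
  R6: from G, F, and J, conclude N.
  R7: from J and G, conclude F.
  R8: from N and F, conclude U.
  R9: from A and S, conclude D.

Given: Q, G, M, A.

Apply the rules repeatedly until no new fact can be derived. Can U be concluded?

G and M hold, so J follows (R3).
J and G hold, so F follows (R7).
From G, F, and J, R6 gives N.
From N and F, R8 gives U.

Yes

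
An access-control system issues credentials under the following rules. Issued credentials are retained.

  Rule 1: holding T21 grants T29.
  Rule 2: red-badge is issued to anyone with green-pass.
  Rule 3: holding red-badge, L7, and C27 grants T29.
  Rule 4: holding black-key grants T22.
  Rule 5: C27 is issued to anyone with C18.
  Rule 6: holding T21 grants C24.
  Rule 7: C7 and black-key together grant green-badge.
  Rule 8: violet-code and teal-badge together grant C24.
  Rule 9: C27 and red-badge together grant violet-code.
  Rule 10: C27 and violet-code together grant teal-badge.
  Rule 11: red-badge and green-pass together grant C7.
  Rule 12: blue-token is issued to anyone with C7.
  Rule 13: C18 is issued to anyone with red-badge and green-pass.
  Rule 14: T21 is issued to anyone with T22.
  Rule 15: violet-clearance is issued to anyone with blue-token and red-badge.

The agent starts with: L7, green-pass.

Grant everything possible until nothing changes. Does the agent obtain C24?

Holding green-pass grants red-badge (Rule 2).
Holding red-badge and green-pass grants C18 (Rule 13).
Holding C18 grants C27 (Rule 5).
Holding C27 and red-badge grants violet-code (Rule 9).
Holding C27 and violet-code grants teal-badge (Rule 10).
Holding violet-code and teal-badge grants C24 (Rule 8).

Yes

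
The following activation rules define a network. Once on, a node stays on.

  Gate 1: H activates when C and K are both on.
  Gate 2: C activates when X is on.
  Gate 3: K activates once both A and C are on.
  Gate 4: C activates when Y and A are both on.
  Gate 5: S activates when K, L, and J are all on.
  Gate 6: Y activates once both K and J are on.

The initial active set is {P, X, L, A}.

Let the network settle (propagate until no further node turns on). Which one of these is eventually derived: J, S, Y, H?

X is on, so C activates (Gate 2).
A and C are on, so K activates (Gate 3).
Gate 1: C and K on → H on.
No rule produces J, and it is not given. S would need K, L, and J (Gate 5), but J never turns on. Y would need K and J (Gate 6), but J never turns on.

H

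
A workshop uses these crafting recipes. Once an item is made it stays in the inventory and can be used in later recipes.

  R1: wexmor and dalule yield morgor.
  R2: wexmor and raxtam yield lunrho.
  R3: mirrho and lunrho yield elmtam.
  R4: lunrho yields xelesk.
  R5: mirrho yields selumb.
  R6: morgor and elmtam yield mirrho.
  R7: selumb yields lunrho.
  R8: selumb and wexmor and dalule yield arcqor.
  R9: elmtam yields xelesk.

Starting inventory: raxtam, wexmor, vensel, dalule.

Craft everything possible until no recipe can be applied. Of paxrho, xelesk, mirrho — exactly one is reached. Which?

wexmor and raxtam → lunrho (R2).
Using R4, lunrho makes xelesk.
No rule produces paxrho, and it is not given. mirrho would need morgor and elmtam (R6), but elmtam is never obtained.

xelesk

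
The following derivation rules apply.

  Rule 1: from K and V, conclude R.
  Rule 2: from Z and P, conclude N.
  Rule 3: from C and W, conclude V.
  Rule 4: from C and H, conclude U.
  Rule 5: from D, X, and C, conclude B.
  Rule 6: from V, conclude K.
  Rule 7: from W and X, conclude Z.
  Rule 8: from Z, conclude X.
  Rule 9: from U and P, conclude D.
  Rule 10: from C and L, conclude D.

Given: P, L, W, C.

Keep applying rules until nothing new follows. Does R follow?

C and W hold, so V follows (Rule 3).
V holds, so K follows (Rule 6).
K and V hold, so R follows (Rule 1).

Yes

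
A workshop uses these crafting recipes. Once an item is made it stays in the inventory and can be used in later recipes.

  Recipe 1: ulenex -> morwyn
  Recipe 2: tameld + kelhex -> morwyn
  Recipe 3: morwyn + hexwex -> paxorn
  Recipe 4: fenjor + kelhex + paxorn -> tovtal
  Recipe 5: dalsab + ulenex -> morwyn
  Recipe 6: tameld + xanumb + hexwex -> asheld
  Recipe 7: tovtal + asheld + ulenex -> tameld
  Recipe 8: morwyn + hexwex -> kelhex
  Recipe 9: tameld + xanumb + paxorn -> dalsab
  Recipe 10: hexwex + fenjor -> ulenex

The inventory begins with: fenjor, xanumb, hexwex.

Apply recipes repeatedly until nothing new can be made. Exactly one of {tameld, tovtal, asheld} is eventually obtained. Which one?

tovtal

hexwex + fenjor -> ulenex (Recipe 10).
ulenex -> morwyn (Recipe 1).
morwyn + hexwex -> paxorn (Recipe 3).
Using Recipe 8, morwyn and hexwex make kelhex.
fenjor + kelhex + paxorn -> tovtal (Recipe 4).
asheld would need tameld, xanumb, and hexwex (Recipe 6), but tameld is never obtained. tameld would need tovtal, asheld, and ulenex (Recipe 7), but asheld is never obtained.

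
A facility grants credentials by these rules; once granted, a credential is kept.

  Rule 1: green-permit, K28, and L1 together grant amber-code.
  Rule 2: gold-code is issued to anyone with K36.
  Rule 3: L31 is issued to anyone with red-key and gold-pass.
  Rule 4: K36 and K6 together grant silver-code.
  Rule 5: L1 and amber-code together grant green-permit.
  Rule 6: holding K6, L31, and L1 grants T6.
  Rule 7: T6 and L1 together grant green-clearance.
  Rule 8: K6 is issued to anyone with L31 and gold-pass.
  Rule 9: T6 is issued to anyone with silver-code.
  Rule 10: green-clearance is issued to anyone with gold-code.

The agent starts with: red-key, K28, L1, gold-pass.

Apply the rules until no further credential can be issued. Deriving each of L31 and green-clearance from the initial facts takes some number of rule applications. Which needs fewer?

L31

L31: Holding red-key and gold-pass grants L31 (Rule 3). [1 rule application]
green-clearance: Holding red-key and gold-pass grants L31 (Rule 3). Holding L31 and gold-pass grants K6 (Rule 8). Holding K6, L31, and L1 grants T6 (Rule 6). Holding T6 and L1 grants green-clearance (Rule 7). [4 rule applications]
L31 needs fewer.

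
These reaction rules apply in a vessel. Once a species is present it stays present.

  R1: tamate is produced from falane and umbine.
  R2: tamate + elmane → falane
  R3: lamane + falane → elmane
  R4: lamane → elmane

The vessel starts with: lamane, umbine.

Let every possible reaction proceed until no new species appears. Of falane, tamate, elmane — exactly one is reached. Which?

lamane present → elmane forms (R4).
tamate would need falane and umbine (R1), but falane never forms. falane would need tamate and elmane (R2), but tamate never forms.

elmane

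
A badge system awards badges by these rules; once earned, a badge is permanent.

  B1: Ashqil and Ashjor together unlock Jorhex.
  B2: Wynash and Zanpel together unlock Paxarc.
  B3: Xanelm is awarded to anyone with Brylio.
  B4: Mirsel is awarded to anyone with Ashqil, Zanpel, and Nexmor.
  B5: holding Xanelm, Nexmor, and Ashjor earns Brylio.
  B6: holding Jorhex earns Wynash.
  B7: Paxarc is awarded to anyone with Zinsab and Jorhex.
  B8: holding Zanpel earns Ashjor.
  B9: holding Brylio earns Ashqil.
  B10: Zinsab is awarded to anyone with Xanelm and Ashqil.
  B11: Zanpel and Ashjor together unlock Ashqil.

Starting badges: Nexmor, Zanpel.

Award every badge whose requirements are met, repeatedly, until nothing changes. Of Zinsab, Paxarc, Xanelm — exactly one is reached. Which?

With Zanpel, Ashjor is earned (B8).
With Zanpel and Ashjor, Ashqil is earned (B11).
With Ashqil and Ashjor, Jorhex is earned (B1).
With Jorhex, Wynash is earned (B6).
With Wynash and Zanpel, Paxarc is earned (B2).
Xanelm would need Brylio (B3), but Brylio is never earned. Zinsab would need Xanelm and Ashqil (B10), but Xanelm is never earned.

Paxarc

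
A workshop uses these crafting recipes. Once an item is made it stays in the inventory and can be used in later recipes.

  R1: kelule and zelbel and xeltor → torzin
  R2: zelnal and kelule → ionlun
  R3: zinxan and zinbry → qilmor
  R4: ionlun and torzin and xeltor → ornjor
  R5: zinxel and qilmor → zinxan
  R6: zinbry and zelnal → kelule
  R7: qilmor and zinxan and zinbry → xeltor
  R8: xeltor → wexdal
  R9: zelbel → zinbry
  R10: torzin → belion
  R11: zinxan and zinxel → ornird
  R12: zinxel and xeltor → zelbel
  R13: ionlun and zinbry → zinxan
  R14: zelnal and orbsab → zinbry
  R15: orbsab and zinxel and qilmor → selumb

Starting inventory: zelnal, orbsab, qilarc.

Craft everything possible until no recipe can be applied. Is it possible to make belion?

belion would need torzin (R10), but torzin is never obtained.

No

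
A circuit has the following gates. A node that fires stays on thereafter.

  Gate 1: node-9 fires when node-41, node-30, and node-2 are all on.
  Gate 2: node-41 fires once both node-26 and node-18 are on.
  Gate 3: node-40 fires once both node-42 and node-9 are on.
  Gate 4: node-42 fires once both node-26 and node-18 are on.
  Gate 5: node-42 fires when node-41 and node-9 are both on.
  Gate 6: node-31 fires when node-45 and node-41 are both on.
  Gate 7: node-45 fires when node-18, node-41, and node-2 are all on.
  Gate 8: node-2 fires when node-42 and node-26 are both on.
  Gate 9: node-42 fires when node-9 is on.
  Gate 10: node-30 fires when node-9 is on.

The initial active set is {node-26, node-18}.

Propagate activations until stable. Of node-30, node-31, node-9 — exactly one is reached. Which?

node-26 and node-18 are on, so node-42 fires (Gate 4).
node-26 and node-18 are on, so node-41 fires (Gate 2).
Gate 8: node-42 and node-26 on → node-2 on.
node-18, node-41, and node-2 are on, so node-45 fires (Gate 7).
Gate 6: node-45 and node-41 on → node-31 on.
node-30 would need node-9 (Gate 10), but node-9 never turns on. node-9 would need node-41, node-30, and node-2 (Gate 1), but node-30 never turns on.

node-31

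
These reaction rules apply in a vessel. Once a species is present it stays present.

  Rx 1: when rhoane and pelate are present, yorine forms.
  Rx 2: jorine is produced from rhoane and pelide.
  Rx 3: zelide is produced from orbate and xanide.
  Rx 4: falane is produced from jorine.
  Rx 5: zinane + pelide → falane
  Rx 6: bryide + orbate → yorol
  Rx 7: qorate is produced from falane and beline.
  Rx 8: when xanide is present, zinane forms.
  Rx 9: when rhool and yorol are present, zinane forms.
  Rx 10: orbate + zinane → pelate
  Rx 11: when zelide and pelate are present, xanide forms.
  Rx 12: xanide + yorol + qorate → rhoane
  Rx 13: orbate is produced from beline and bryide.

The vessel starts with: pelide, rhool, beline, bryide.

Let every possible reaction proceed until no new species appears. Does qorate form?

beline and bryide present → orbate forms (Rx 13).
bryide and orbate present → yorol forms (Rx 6).
rhool and yorol present → zinane forms (Rx 9).
zinane and pelide present → falane forms (Rx 5).
falane and beline present → qorate forms (Rx 7).

Yes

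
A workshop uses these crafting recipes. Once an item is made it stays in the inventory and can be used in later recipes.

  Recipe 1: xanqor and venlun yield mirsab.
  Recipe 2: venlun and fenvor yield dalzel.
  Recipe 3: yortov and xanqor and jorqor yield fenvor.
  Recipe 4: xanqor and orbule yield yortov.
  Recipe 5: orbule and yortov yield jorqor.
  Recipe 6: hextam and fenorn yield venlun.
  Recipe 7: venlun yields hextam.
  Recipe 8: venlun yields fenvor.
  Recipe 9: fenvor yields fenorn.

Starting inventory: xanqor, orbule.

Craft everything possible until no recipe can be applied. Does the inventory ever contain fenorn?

Yes

Using Recipe 4, xanqor and orbule make yortov.
Using Recipe 5, orbule and yortov make jorqor.
Using Recipe 3, yortov, xanqor, and jorqor make fenvor.
Using Recipe 9, fenvor makes fenorn.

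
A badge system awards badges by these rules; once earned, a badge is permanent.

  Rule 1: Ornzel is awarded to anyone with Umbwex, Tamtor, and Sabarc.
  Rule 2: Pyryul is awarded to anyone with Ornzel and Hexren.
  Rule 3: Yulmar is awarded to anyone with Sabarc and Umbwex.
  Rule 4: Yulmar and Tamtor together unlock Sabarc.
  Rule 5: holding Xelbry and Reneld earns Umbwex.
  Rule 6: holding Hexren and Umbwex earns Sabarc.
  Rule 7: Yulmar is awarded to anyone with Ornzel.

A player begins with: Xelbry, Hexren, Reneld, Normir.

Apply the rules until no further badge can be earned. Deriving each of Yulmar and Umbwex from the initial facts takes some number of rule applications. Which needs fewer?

Umbwex

Umbwex: With Xelbry and Reneld, Umbwex is earned (Rule 5). [1 rule application]
Yulmar: With Xelbry and Reneld, Umbwex is earned (Rule 5). With Hexren and Umbwex, Sabarc is earned (Rule 6). With Sabarc and Umbwex, Yulmar is earned (Rule 3). [3 rule applications]
Umbwex needs fewer.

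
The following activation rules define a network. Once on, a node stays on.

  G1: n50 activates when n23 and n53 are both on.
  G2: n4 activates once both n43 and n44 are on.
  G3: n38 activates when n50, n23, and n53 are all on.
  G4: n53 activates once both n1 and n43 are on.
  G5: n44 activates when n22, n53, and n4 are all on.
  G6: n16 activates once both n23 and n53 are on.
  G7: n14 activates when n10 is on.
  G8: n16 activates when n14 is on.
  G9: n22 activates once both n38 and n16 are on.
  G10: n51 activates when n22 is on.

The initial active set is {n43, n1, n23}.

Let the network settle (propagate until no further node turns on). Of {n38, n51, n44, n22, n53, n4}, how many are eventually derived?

G4: n1 and n43 on → n53 on.
G6: n23 and n53 on → n16 on.
n23 and n53 are on, so n50 activates (G1).
G3: n50, n23, and n53 on → n38 on.
G9: n38 and n16 on → n22 on.
n22 is on, so n51 activates (G10).
n38: reached.
n51: reached.
n44 would need n22, n53, and n4 (G5), but n4 never turns on.
n22: reached.
n53: reached.
n4 would need n43 and n44 (G2), but n44 never turns on.
Reached: n38, n51, n22, and n53 — 4 of the 6.

4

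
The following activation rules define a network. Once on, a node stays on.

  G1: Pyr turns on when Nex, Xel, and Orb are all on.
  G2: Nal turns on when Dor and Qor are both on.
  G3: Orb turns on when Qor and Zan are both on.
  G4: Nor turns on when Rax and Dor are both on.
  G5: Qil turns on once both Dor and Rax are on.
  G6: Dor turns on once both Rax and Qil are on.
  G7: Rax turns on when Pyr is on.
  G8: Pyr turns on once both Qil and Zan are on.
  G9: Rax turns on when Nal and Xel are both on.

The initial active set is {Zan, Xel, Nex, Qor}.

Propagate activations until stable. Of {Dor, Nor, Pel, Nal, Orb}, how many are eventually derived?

G3: Qor and Zan on → Orb on.
Dor would need Rax and Qil (G6), but Qil never turns on.
Nor would need Rax and Dor (G4), but Dor never turns on.
No rule produces Pel, and it is not given.
Nal would need Dor and Qor (G2), but Dor never turns on.
Orb: reached.
Reached: Orb — 1 of the 5.

1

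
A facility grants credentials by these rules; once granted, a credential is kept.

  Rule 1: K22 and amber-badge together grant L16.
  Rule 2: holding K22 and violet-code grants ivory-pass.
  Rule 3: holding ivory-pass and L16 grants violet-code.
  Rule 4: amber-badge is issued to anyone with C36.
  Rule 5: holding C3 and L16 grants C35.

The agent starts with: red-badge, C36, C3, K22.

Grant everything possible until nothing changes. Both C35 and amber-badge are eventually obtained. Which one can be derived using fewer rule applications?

amber-badge

amber-badge: Holding C36 grants amber-badge (Rule 4). [1 rule application]
C35: Holding C36 grants amber-badge (Rule 4). Holding K22 and amber-badge grants L16 (Rule 1). Holding C3 and L16 grants C35 (Rule 5). [3 rule applications]
amber-badge needs fewer.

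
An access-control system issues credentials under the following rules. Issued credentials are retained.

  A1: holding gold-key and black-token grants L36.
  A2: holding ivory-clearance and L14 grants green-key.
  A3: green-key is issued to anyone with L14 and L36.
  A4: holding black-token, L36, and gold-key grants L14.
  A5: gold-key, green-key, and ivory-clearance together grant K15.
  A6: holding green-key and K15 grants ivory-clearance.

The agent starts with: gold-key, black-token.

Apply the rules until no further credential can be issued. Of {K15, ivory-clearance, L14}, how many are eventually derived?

1

Holding gold-key and black-token grants L36 (A1).
Holding black-token, L36, and gold-key grants L14 (A4).
K15 would need gold-key, green-key, and ivory-clearance (A5), but ivory-clearance is never granted.
ivory-clearance would need green-key and K15 (A6), but K15 is never granted.
L14: reached.
Reached: L14 — 1 of the 3.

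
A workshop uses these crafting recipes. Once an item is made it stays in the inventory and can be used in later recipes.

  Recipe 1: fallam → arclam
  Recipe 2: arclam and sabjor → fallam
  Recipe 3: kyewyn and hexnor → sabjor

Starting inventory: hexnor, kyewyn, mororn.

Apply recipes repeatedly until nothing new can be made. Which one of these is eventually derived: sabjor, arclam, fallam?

Using Recipe 3, kyewyn and hexnor make sabjor.
arclam would need fallam (Recipe 1), but fallam is never obtained. fallam would need arclam and sabjor (Recipe 2), but arclam is never obtained.

sabjor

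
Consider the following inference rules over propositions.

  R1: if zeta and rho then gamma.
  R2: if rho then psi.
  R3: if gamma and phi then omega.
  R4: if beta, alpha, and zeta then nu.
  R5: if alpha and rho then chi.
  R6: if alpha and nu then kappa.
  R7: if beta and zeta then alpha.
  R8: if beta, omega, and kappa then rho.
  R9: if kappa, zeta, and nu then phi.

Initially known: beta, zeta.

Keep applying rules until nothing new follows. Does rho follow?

No

rho would need beta, omega, and kappa (R8), but omega is never established.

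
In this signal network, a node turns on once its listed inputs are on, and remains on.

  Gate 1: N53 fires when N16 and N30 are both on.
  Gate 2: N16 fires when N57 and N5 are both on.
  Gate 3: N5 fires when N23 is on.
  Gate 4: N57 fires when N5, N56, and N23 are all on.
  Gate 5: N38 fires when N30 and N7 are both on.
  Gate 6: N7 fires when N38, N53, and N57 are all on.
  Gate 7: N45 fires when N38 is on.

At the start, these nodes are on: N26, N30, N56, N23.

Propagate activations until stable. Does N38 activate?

N38 would need N30 and N7 (Gate 5), but N7 never turns on.

No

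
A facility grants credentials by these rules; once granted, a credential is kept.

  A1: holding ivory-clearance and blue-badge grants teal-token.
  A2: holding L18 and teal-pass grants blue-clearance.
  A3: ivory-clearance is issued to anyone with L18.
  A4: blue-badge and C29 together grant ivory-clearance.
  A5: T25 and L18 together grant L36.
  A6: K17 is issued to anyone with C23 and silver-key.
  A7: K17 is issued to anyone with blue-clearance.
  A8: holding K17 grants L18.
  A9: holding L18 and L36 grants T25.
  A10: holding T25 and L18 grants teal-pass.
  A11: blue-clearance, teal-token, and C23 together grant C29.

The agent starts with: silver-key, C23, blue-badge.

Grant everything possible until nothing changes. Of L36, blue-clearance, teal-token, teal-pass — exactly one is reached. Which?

Holding C23 and silver-key grants K17 (A6).
Holding K17 grants L18 (A8).
Holding L18 grants ivory-clearance (A3).
Holding ivory-clearance and blue-badge grants teal-token (A1).
blue-clearance would need L18 and teal-pass (A2), but teal-pass is never granted. teal-pass would need T25 and L18 (A10), but T25 is never granted. L36 would need T25 and L18 (A5), but T25 is never granted.

teal-token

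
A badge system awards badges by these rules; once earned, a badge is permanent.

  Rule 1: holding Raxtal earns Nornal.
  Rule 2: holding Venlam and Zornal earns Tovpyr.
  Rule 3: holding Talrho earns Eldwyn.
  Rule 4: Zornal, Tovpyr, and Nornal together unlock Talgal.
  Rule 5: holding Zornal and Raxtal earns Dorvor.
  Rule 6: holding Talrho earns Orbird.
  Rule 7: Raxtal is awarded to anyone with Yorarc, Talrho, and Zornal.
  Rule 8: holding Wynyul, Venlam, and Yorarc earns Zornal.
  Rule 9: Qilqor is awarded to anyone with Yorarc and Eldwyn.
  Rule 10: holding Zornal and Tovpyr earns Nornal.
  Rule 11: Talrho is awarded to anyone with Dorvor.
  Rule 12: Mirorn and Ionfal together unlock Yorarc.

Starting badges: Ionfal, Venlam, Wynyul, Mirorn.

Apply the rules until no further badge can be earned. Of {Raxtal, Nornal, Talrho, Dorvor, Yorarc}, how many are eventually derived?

2

With Mirorn and Ionfal, Yorarc is earned (Rule 12).
With Wynyul, Venlam, and Yorarc, Zornal is earned (Rule 8).
With Venlam and Zornal, Tovpyr is earned (Rule 2).
With Zornal and Tovpyr, Nornal is earned (Rule 10).
Raxtal would need Yorarc, Talrho, and Zornal (Rule 7), but Talrho is never earned.
Nornal: reached.
Talrho would need Dorvor (Rule 11), but Dorvor is never earned.
Dorvor would need Zornal and Raxtal (Rule 5), but Raxtal is never earned.
Yorarc: reached.
Reached: Nornal and Yorarc — 2 of the 5.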